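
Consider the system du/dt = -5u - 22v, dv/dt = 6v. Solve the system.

u(t) = -K_1e^(-5t) + 2K_2e^(6t), v(t) = -K_2e^(6t)

Coefficient matrix A = [[-5, -22], [0, 6]].
Characteristic polynomial det(A - λI) = λ^2 - λ - 30 = 0.
Eigenvalues λ = -5, 6.
For λ=-5: (A-λI) row 1 is [0, -22], so an eigenvector is (-1, 0).
For λ=6: (A-λI) row 1 is [-11, -22], so an eigenvector is (2, -1).
General solution: K_1e^(-5t)(-1,0) + K_2e^(6t)(2,-1).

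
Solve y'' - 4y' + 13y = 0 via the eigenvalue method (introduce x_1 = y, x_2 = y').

Let x_1 = y, x_2 = y'. Then x_1' = x_2 and x_2' = -13x_1 + 4x_2.
A = [[0,1],[-13,4]]; det(A-λI) = λ^2 - 4λ + 13.
Eigenvalues λ = 2 ± 3i.

y(t) = K_1e^(2t)cos(3t) + K_2e^(2t)sin(3t)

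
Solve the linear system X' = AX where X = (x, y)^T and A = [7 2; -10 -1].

Coefficient matrix A = [[7, 2], [-10, -1]].
Characteristic polynomial det(A - λI) = λ^2 - 6λ + 13 = 0.
Eigenvalues λ = 3 ± 2i (complex conjugate pair).
For λ=3+2i: an eigenvector is (0,-1) - i(-1,2) = (0 + i, -1 - 2i).
A real fundamental pair from Re and Im of e^((3+2i)t)v: X_1 = e^(3t)(cos(2t)·(0,-1) + sin(2t)·(-1,2)), X_2 = e^(3t)(sin(2t)·(0,-1) - cos(2t)·(-1,2)).
General solution: C_1X_1 + C_2X_2.

x(t) = -C_1e^(3t)sin(2t) + C_2e^(3t)cos(2t), y(t) = 2C_1e^(3t)sin(2t) - C_1e^(3t)cos(2t) - C_2e^(3t)sin(2t) - 2C_2e^(3t)cos(2t)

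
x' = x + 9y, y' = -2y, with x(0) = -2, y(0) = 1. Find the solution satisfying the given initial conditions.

Coefficient matrix A = [[1, 9], [0, -2]].
Characteristic polynomial det(A - λI) = λ^2 + λ - 2 = 0.
Eigenvalues λ = -2, 1.
For λ=-2: (A-λI) row 1 is [3, 9], so an eigenvector is (3, -1).
For λ=1: (A-λI) row 1 is [0, 9], so an eigenvector is (1, 0).
General solution: c_1e^(-2t)(3,-1) + c_2e^(t)(1,0).
Applying x(0)=-2, y(0)=1 gives c_1=-1, c_2=1.

x(t) = e^(t) - 3e^(-2t), y(t) = e^(-2t)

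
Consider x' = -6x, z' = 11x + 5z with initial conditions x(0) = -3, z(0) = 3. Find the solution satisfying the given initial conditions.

Coefficient matrix A = [[-6, 0], [11, 5]].
Characteristic polynomial det(A - λI) = λ^2 + λ - 30 = 0.
Eigenvalues λ = 5, -6.
For λ=5: (A-λI) row 1 is [-11, 0], so an eigenvector is (0, 1).
For λ=-6: (A-λI) row 2 is [11, 11], so an eigenvector is (-1, 1).
General solution: c_1e^(5t)(0,1) + c_2e^(-6t)(-1,1).
Applying x(0)=-3, z(0)=3 gives c_1=0, c_2=3.

x(t) = -3e^(-6t), z(t) = 3e^(-6t)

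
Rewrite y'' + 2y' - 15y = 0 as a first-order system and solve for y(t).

Let x_1 = y, x_2 = y'. Then x_1' = x_2 and x_2' = 15x_1 - 2x_2.
A = [[0,1],[15,-2]]; det(A-λI) = λ^2 + 2λ - 15.
Eigenvalues λ = -5, 3 with eigenvectors (1,-5), (1,3).

y(t) = c_1e^(-5t) + c_2e^(3t)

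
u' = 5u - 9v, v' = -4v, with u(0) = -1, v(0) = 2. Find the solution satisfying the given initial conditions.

Coefficient matrix A = [[5, -9], [0, -4]].
Characteristic polynomial det(A - λI) = λ^2 - λ - 20 = 0.
Eigenvalues λ = 5, -4.
For λ=5: (A-λI) row 1 is [0, -9], so an eigenvector is (1, 0).
For λ=-4: (A-λI) row 1 is [9, -9], so an eigenvector is (-1, -1).
General solution: K_1e^(5t)(1,0) + K_2e^(-4t)(-1,-1).
Applying u(0)=-1, v(0)=2 gives K_1=-3, K_2=-2.

u(t) = -3e^(5t) + 2e^(-4t), v(t) = 2e^(-4t)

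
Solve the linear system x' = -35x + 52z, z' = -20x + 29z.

x(t) = 3K_1e^(-3t)sin(4t) - 2K_1e^(-3t)cos(4t) - 2K_2e^(-3t)sin(4t) - 3K_2e^(-3t)cos(4t), z(t) = 2K_1e^(-3t)sin(4t) - K_1e^(-3t)cos(4t) - K_2e^(-3t)sin(4t) - 2K_2e^(-3t)cos(4t)

Coefficient matrix A = [[-35, 52], [-20, 29]].
Characteristic polynomial det(A - λI) = λ^2 + 6λ + 25 = 0.
Eigenvalues λ = -3 ± 4i (complex conjugate pair).
For λ=-3+4i: an eigenvector is (-2,-1) - i(3,2) = (-2 - 3i, -1 - 2i).
A real fundamental pair from Re and Im of e^((-3+4i)t)v: X_1 = e^(-3t)(cos(4t)·(-2,-1) + sin(4t)·(3,2)), X_2 = e^(-3t)(sin(4t)·(-2,-1) - cos(4t)·(3,2)).
General solution: K_1X_1 + K_2X_2.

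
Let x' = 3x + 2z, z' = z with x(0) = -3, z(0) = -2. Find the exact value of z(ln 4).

A = [[3,2],[0,1]]; eigenvalues λ = 3, 1.
Eigenvectors: (-1,0) for λ=3, (-1,1) for λ=1.
From the initial condition, c_1 = 5, c_2 = -2.
z(ln 4) = (5)(4^3)(0) + (-2)(4^1)(1) = -8.

-8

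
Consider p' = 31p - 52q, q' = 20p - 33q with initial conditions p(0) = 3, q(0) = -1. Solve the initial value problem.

p(t) = 37e^(-t)sin(4t) + 3e^(-t)cos(4t), q(t) = 23e^(-t)sin(4t) - e^(-t)cos(4t)

Coefficient matrix A = [[31, -52], [20, -33]].
Characteristic polynomial det(A - λI) = λ^2 + 2λ + 17 = 0.
Eigenvalues λ = -1 ± 4i (complex conjugate pair).
For λ=-1+4i: an eigenvector is (2,1) - i(3,2) = (2 - 3i, 1 - 2i).
A real fundamental pair from Re and Im of e^((-1+4i)t)v: X_1 = e^(-t)(cos(4t)·(2,1) + sin(4t)·(3,2)), X_2 = e^(-t)(sin(4t)·(2,1) - cos(4t)·(3,2)).
General solution: c_1X_1 + c_2X_2.
Applying p(0)=3, q(0)=-1 gives c_1=9, c_2=5.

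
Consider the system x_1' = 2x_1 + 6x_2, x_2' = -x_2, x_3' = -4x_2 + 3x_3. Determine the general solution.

Coefficient matrix A = [[2, 6, 0], [0, -1, 0], [0, -4, 3]].
det(A - λI) = 0 gives eigenvalues λ = 2, -1, 3.
For λ=2: eigenvector (1,0,0).
For λ=-1: eigenvector (-2,1,1).
For λ=3: eigenvector (0,0,1).
General solution: K_1e^(2t)(1,0,0) + K_2e^(-t)(-2,1,1) + K_3e^(3t)(0,0,1).

x_1(t) = K_1e^(2t) - 2K_2e^(-t), x_2(t) = K_2e^(-t), x_3(t) = K_2e^(-t) + K_3e^(3t)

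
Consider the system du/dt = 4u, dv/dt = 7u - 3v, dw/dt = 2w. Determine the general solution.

Coefficient matrix A = [[4, 0, 0], [7, -3, 0], [0, 0, 2]].
det(A - λI) = 0 gives eigenvalues λ = 4, -3, 2.
For λ=4: eigenvector (1,1,0).
For λ=-3: eigenvector (0,1,0).
For λ=2: eigenvector (0,0,1).
General solution: C_1e^(4t)(1,1,0) + C_2e^(-3t)(0,1,0) + C_3e^(2t)(0,0,1).

u(t) = C_1e^(4t), v(t) = C_1e^(4t) + C_2e^(-3t), w(t) = C_3e^(2t)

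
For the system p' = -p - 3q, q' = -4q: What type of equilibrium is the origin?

A = [[-1,-3],[0,-4]]; det(A-λI) = λ^2 + 5λ + 4.
λ = -1, -4: both negative.

stable node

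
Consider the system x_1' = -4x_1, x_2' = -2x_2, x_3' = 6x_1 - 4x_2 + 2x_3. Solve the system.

Coefficient matrix A = [[-4, 0, 0], [0, -2, 0], [6, -4, 2]].
det(A - λI) = 0 gives eigenvalues λ = 2, -2, -4.
For λ=2: eigenvector (0,0,1).
For λ=-2: eigenvector (0,1,1).
For λ=-4: eigenvector (1,0,-1).
General solution: C_1e^(2t)(0,0,1) + C_2e^(-2t)(0,1,1) + C_3e^(-4t)(1,0,-1).

x_1(t) = C_3e^(-4t), x_2(t) = C_2e^(-2t), x_3(t) = C_1e^(2t) + C_2e^(-2t) - C_3e^(-4t)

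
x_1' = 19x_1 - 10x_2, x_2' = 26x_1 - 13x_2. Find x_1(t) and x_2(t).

x_1(t) = c_1e^(3t)sin(2t) + 2c_1e^(3t)cos(2t) + 2c_2e^(3t)sin(2t) - c_2e^(3t)cos(2t), x_2(t) = 2c_1e^(3t)sin(2t) + 3c_1e^(3t)cos(2t) + 3c_2e^(3t)sin(2t) - 2c_2e^(3t)cos(2t)

Coefficient matrix A = [[19, -10], [26, -13]].
Characteristic polynomial det(A - λI) = λ^2 - 6λ + 13 = 0.
Eigenvalues λ = 3 ± 2i (complex conjugate pair).
For λ=3+2i: an eigenvector is (2,3) - i(1,2) = (2 - i, 3 - 2i).
A real fundamental pair from Re and Im of e^((3+2i)t)v: X_1 = e^(3t)(cos(2t)·(2,3) + sin(2t)·(1,2)), X_2 = e^(3t)(sin(2t)·(2,3) - cos(2t)·(1,2)).
General solution: c_1X_1 + c_2X_2.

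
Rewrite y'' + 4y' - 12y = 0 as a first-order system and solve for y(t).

Let x_1 = y, x_2 = y'. Then x_1' = x_2 and x_2' = 12x_1 - 4x_2.
A = [[0,1],[12,-4]]; det(A-λI) = λ^2 + 4λ - 12.
Eigenvalues λ = -6, 2 with eigenvectors (1,-6), (1,2).

y(t) = K_1e^(-6t) + K_2e^(2t)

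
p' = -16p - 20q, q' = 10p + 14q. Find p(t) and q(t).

Coefficient matrix A = [[-16, -20], [10, 14]].
Characteristic polynomial det(A - λI) = λ^2 + 2λ - 24 = 0.
Eigenvalues λ = 4, -6.
For λ=4: (A-λI) row 1 is [-20, -20], so an eigenvector is (-1, 1).
For λ=-6: (A-λI) row 1 is [-10, -20], so an eigenvector is (2, -1).
General solution: K_1e^(4t)(-1,1) + K_2e^(-6t)(2,-1).

p(t) = -K_1e^(4t) + 2K_2e^(-6t), q(t) = K_1e^(4t) - K_2e^(-6t)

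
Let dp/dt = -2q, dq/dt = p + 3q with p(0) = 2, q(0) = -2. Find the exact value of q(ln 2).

-8

A = [[0,-2],[1,3]]; eigenvalues λ = 2, 1.
Eigenvectors: (1,-1) for λ=2, (-2,1) for λ=1.
From the initial condition, c_1 = 2, c_2 = 0.
q(ln 2) = (2)(2^2)(-1) + (0)(2^1)(1) = -8.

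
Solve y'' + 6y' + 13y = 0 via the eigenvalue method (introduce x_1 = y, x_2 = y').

Let x_1 = y, x_2 = y'. Then x_1' = x_2 and x_2' = -13x_1 - 6x_2.
A = [[0,1],[-13,-6]]; det(A-λI) = λ^2 + 6λ + 13.
Eigenvalues λ = -3 ± 2i.

y(t) = C_1e^(-3t)cos(2t) + C_2e^(-3t)sin(2t)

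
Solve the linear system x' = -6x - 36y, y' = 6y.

Coefficient matrix A = [[-6, -36], [0, 6]].
Characteristic polynomial det(A - λI) = λ^2 - 36 = 0.
Eigenvalues λ = 6, -6.
For λ=6: (A-λI) row 1 is [-12, -36], so an eigenvector is (-3, 1).
For λ=-6: (A-λI) row 1 is [0, -36], so an eigenvector is (1, 0).
General solution: c_1e^(6t)(-3,1) + c_2e^(-6t)(1,0).

x(t) = -3c_1e^(6t) + c_2e^(-6t), y(t) = c_1e^(6t)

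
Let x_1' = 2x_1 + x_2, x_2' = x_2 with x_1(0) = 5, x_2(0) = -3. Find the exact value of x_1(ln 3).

27

A = [[2,1],[0,1]]; eigenvalues λ = 1, 2.
Eigenvectors: (-1,1) for λ=1, (-1,0) for λ=2.
From the initial condition, c_1 = -3, c_2 = -2.
x_1(ln 3) = (-3)(3^1)(-1) + (-2)(3^2)(-1) = 27.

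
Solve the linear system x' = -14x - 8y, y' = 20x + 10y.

Coefficient matrix A = [[-14, -8], [20, 10]].
Characteristic polynomial det(A - λI) = λ^2 + 4λ + 20 = 0.
Eigenvalues λ = -2 ± 4i (complex conjugate pair).
For λ=-2+4i: an eigenvector is (-1,1) - i(1,-2) = (-1 - i, 1 + 2i).
A real fundamental pair from Re and Im of e^((-2+4i)t)v: X_1 = e^(-2t)(cos(4t)·(-1,1) + sin(4t)·(1,-2)), X_2 = e^(-2t)(sin(4t)·(-1,1) - cos(4t)·(1,-2)).
General solution: c_1X_1 + c_2X_2.

x(t) = c_1e^(-2t)sin(4t) - c_1e^(-2t)cos(4t) - c_2e^(-2t)sin(4t) - c_2e^(-2t)cos(4t), y(t) = -2c_1e^(-2t)sin(4t) + c_1e^(-2t)cos(4t) + c_2e^(-2t)sin(4t) + 2c_2e^(-2t)cos(4t)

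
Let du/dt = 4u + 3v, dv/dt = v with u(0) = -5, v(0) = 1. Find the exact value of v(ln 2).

A = [[4,3],[0,1]]; eigenvalues λ = 4, 1.
Eigenvectors: (-1,0) for λ=4, (-1,1) for λ=1.
From the initial condition, c_1 = 4, c_2 = 1.
v(ln 2) = (4)(2^4)(0) + (1)(2^1)(1) = 2.

2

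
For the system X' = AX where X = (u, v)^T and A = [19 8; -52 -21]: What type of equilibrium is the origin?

stable spiral

A = [[19,8],[-52,-21]]; det(A-λI) = λ^2 + 2λ + 17.
λ = -1 ± 4i: negative real part.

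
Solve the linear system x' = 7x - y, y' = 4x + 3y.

Coefficient matrix A = [[7, -1], [4, 3]].
Characteristic polynomial det(A - λI) = λ^2 - 10λ + 25 = 0.
Single eigenvalue λ = 5 with algebraic multiplicity 2.
Eigenvector v = (-1,-2); generalized eigenvector w with (A-λI)w=v is (1,3).
General solution: e^(5t)[K_1·v + K_2·(t·v + w)].

x(t) = -K_1e^(5t) - K_2te^(5t) + K_2e^(5t), y(t) = -2K_1e^(5t) - 2K_2te^(5t) + 3K_2e^(5t)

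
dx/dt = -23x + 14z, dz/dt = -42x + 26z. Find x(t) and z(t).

x(t) = c_1e^(5t) + 2c_2e^(-2t), z(t) = 2c_1e^(5t) + 3c_2e^(-2t)

Coefficient matrix A = [[-23, 14], [-42, 26]].
Characteristic polynomial det(A - λI) = λ^2 - 3λ - 10 = 0.
Eigenvalues λ = 5, -2.
For λ=5: (A-λI) row 1 is [-28, 14], so an eigenvector is (1, 2).
For λ=-2: (A-λI) row 1 is [-21, 14], so an eigenvector is (2, 3).
General solution: c_1e^(5t)(1,2) + c_2e^(-2t)(2,3).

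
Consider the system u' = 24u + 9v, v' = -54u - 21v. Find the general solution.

u(t) = C_1e^(6t) + C_2e^(-3t), v(t) = -2C_1e^(6t) - 3C_2e^(-3t)

Coefficient matrix A = [[24, 9], [-54, -21]].
Characteristic polynomial det(A - λI) = λ^2 - 3λ - 18 = 0.
Eigenvalues λ = 6, -3.
For λ=6: (A-λI) row 1 is [18, 9], so an eigenvector is (1, -2).
For λ=-3: (A-λI) row 1 is [27, 9], so an eigenvector is (1, -3).
General solution: C_1e^(6t)(1,-2) + C_2e^(-3t)(1,-3).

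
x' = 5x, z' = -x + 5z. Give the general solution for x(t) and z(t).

Coefficient matrix A = [[5, 0], [-1, 5]].
Characteristic polynomial det(A - λI) = λ^2 - 10λ + 25 = 0.
Single eigenvalue λ = 5 with algebraic multiplicity 2.
Eigenvector v = (0,1); generalized eigenvector w with (A-λI)w=v is (-1,2).
General solution: e^(5t)[K_1·v + K_2·(t·v + w)].

x(t) = -K_2e^(5t), z(t) = K_1e^(5t) + K_2te^(5t) + 2K_2e^(5t)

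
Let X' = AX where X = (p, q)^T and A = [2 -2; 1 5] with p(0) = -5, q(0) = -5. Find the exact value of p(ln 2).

80

A = [[2,-2],[1,5]]; eigenvalues λ = 4, 3.
Eigenvectors: (1,-1) for λ=4, (2,-1) for λ=3.
From the initial condition, c_1 = 15, c_2 = -10.
p(ln 2) = (15)(2^4)(1) + (-10)(2^3)(2) = 80.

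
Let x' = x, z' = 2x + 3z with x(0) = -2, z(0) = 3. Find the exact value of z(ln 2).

12

A = [[1,0],[2,3]]; eigenvalues λ = 1, 3.
Eigenvectors: (-1,1) for λ=1, (0,-1) for λ=3.
From the initial condition, c_1 = 2, c_2 = -1.
z(ln 2) = (2)(2^1)(1) + (-1)(2^3)(-1) = 12.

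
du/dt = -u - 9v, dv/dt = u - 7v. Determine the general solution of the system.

u(t) = -3c_1e^(-4t) - 3c_2te^(-4t) - c_2e^(-4t), v(t) = -c_1e^(-4t) - c_2te^(-4t)

Coefficient matrix A = [[-1, -9], [1, -7]].
Characteristic polynomial det(A - λI) = λ^2 + 8λ + 16 = 0.
Single eigenvalue λ = -4 with algebraic multiplicity 2.
Eigenvector v = (-3,-1); generalized eigenvector w with (A-λI)w=v is (-1,0).
General solution: e^(-4t)[c_1·v + c_2·(t·v + w)].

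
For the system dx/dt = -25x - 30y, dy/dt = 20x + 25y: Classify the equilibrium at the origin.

A = [[-25,-30],[20,25]]; det(A-λI) = λ^2 - 25.
λ = 5, -5: opposite signs.

saddle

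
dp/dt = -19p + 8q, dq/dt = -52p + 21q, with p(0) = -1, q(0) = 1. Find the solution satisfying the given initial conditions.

Coefficient matrix A = [[-19, 8], [-52, 21]].
Characteristic polynomial det(A - λI) = λ^2 - 2λ + 17 = 0.
Eigenvalues λ = 1 ± 4i (complex conjugate pair).
For λ=1+4i: an eigenvector is (1,2) - i(-1,-3) = (1 + i, 2 + 3i).
A real fundamental pair from Re and Im of e^((1+4i)t)v: X_1 = e^(t)(cos(4t)·(1,2) + sin(4t)·(-1,-3)), X_2 = e^(t)(sin(4t)·(1,2) - cos(4t)·(-1,-3)).
General solution: C_1X_1 + C_2X_2.
Applying p(0)=-1, q(0)=1 gives C_1=-4, C_2=3.

p(t) = 7e^(t)sin(4t) - e^(t)cos(4t), q(t) = 18e^(t)sin(4t) + e^(t)cos(4t)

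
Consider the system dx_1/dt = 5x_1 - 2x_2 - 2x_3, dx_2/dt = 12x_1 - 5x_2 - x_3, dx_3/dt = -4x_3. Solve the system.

x_1(t) = C_2e^(-t) + C_3e^(t), x_2(t) = -C_1e^(-4t) + 3C_2e^(-t) + 2C_3e^(t), x_3(t) = C_1e^(-4t)

Coefficient matrix A = [[5, -2, -2], [12, -5, -1], [0, 0, -4]].
det(A - λI) = 0 gives eigenvalues λ = -4, -1, 1.
For λ=-4: eigenvector (0,-1,1).
For λ=-1: eigenvector (1,3,0).
For λ=1: eigenvector (1,2,0).
General solution: C_1e^(-4t)(0,-1,1) + C_2e^(-t)(1,3,0) + C_3e^(t)(1,2,0).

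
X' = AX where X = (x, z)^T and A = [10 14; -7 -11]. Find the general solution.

Coefficient matrix A = [[10, 14], [-7, -11]].
Characteristic polynomial det(A - λI) = λ^2 + λ - 12 = 0.
Eigenvalues λ = -4, 3.
For λ=-4: (A-λI) row 1 is [14, 14], so an eigenvector is (-1, 1).
For λ=3: (A-λI) row 1 is [7, 14], so an eigenvector is (-2, 1).
General solution: c_1e^(-4t)(-1,1) + c_2e^(3t)(-2,1).

x(t) = -c_1e^(-4t) - 2c_2e^(3t), z(t) = c_1e^(-4t) + c_2e^(3t)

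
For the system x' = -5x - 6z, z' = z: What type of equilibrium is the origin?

saddle

A = [[-5,-6],[0,1]]; det(A-λI) = λ^2 + 4λ - 5.
λ = 1, -5: opposite signs.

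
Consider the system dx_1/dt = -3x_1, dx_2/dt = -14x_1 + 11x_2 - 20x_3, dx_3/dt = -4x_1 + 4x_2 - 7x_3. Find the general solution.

Coefficient matrix A = [[-3, 0, 0], [-14, 11, -20], [-4, 4, -7]].
det(A - λI) = 0 gives eigenvalues λ = 1, 3, -3.
For λ=1: eigenvector (0,2,1).
For λ=3: eigenvector (0,5,2).
For λ=-3: eigenvector (1,1,0).
General solution: C_1e^(t)(0,2,1) + C_2e^(3t)(0,5,2) + C_3e^(-3t)(1,1,0).

x_1(t) = C_3e^(-3t), x_2(t) = 2C_1e^(t) + 5C_2e^(3t) + C_3e^(-3t), x_3(t) = C_1e^(t) + 2C_2e^(3t)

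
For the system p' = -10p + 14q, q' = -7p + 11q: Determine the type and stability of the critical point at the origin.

A = [[-10,14],[-7,11]]; det(A-λI) = λ^2 - λ - 12.
λ = 4, -3: opposite signs.

saddle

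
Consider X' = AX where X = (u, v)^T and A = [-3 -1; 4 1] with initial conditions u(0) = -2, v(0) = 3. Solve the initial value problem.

Coefficient matrix A = [[-3, -1], [4, 1]].
Characteristic polynomial det(A - λI) = λ^2 + 2λ + 1 = 0.
Single eigenvalue λ = -1 with algebraic multiplicity 2.
Eigenvector v = (-1,2); generalized eigenvector w with (A-λI)w=v is (1,-1).
General solution: e^(-t)[c_1·v + c_2·(t·v + w)].
Applying u(0)=-2, v(0)=3 gives c_1=1, c_2=-1.

u(t) = te^(-t) - 2e^(-t), v(t) = -2te^(-t) + 3e^(-t)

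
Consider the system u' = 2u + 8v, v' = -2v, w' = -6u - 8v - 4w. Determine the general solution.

u(t) = -2C_1e^(-2t) + C_2e^(2t), v(t) = C_1e^(-2t), w(t) = 2C_1e^(-2t) - C_2e^(2t) + C_3e^(-4t)

Coefficient matrix A = [[2, 8, 0], [0, -2, 0], [-6, -8, -4]].
det(A - λI) = 0 gives eigenvalues λ = -2, 2, -4.
For λ=-2: eigenvector (-2,1,2).
For λ=2: eigenvector (1,0,-1).
For λ=-4: eigenvector (0,0,1).
General solution: C_1e^(-2t)(-2,1,2) + C_2e^(2t)(1,0,-1) + C_3e^(-4t)(0,0,1).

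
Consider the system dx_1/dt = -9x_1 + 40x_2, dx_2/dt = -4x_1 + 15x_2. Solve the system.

x_1(t) = -3c_1e^(3t)sin(4t) + c_1e^(3t)cos(4t) + c_2e^(3t)sin(4t) + 3c_2e^(3t)cos(4t), x_2(t) = -c_1e^(3t)sin(4t) + c_2e^(3t)cos(4t)

Coefficient matrix A = [[-9, 40], [-4, 15]].
Characteristic polynomial det(A - λI) = λ^2 - 6λ + 25 = 0.
Eigenvalues λ = 3 ± 4i (complex conjugate pair).
For λ=3+4i: an eigenvector is (1,0) - i(-3,-1) = (1 + 3i, 0 + i).
A real fundamental pair from Re and Im of e^((3+4i)t)v: X_1 = e^(3t)(cos(4t)·(1,0) + sin(4t)·(-3,-1)), X_2 = e^(3t)(sin(4t)·(1,0) - cos(4t)·(-3,-1)).
General solution: c_1X_1 + c_2X_2.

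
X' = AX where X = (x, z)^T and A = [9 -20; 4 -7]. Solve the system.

x(t) = 2C_1e^(t)sin(4t) + C_1e^(t)cos(4t) + C_2e^(t)sin(4t) - 2C_2e^(t)cos(4t), z(t) = C_1e^(t)sin(4t) - C_2e^(t)cos(4t)

Coefficient matrix A = [[9, -20], [4, -7]].
Characteristic polynomial det(A - λI) = λ^2 - 2λ + 17 = 0.
Eigenvalues λ = 1 ± 4i (complex conjugate pair).
For λ=1+4i: an eigenvector is (1,0) - i(2,1) = (1 - 2i, 0 - i).
A real fundamental pair from Re and Im of e^((1+4i)t)v: X_1 = e^(t)(cos(4t)·(1,0) + sin(4t)·(2,1)), X_2 = e^(t)(sin(4t)·(1,0) - cos(4t)·(2,1)).
General solution: C_1X_1 + C_2X_2.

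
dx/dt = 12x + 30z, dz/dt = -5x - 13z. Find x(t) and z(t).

x(t) = 2K_1e^(-3t) + 3K_2e^(2t), z(t) = -K_1e^(-3t) - K_2e^(2t)

Coefficient matrix A = [[12, 30], [-5, -13]].
Characteristic polynomial det(A - λI) = λ^2 + λ - 6 = 0.
Eigenvalues λ = -3, 2.
For λ=-3: (A-λI) row 1 is [15, 30], so an eigenvector is (2, -1).
For λ=2: (A-λI) row 1 is [10, 30], so an eigenvector is (3, -1).
General solution: K_1e^(-3t)(2,-1) + K_2e^(2t)(3,-1).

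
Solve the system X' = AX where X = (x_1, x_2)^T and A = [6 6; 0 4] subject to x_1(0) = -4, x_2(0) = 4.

x_1(t) = 8e^(6t) - 12e^(4t), x_2(t) = 4e^(4t)

Coefficient matrix A = [[6, 6], [0, 4]].
Characteristic polynomial det(A - λI) = λ^2 - 10λ + 24 = 0.
Eigenvalues λ = 6, 4.
For λ=6: (A-λI) row 1 is [0, 6], so an eigenvector is (1, 0).
For λ=4: (A-λI) row 1 is [2, 6], so an eigenvector is (3, -1).
General solution: c_1e^(6t)(1,0) + c_2e^(4t)(3,-1).
Applying x_1(0)=-4, x_2(0)=4 gives c_1=8, c_2=-4.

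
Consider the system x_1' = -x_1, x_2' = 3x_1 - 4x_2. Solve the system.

Coefficient matrix A = [[-1, 0], [3, -4]].
Characteristic polynomial det(A - λI) = λ^2 + 5λ + 4 = 0.
Eigenvalues λ = -4, -1.
For λ=-4: (A-λI) row 1 is [3, 0], so an eigenvector is (0, -1).
For λ=-1: (A-λI) row 2 is [3, -3], so an eigenvector is (1, 1).
General solution: C_1e^(-4t)(0,-1) + C_2e^(-t)(1,1).

x_1(t) = C_2e^(-t), x_2(t) = -C_1e^(-4t) + C_2e^(-t)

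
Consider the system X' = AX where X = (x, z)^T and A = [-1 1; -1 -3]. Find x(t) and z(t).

Coefficient matrix A = [[-1, 1], [-1, -3]].
Characteristic polynomial det(A - λI) = λ^2 + 4λ + 4 = 0.
Single eigenvalue λ = -2 with algebraic multiplicity 2.
Eigenvector v = (-1,1); generalized eigenvector w with (A-λI)w=v is (2,-3).
General solution: e^(-2t)[C_1·v + C_2·(t·v + w)].

x(t) = -C_1e^(-2t) - C_2te^(-2t) + 2C_2e^(-2t), z(t) = C_1e^(-2t) + C_2te^(-2t) - 3C_2e^(-2t)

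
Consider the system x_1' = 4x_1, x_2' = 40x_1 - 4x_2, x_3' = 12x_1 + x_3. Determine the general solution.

x_1(t) = c_1e^(4t), x_2(t) = 5c_1e^(4t) + c_2e^(-4t), x_3(t) = 4c_1e^(4t) + c_3e^(t)

Coefficient matrix A = [[4, 0, 0], [40, -4, 0], [12, 0, 1]].
det(A - λI) = 0 gives eigenvalues λ = 4, -4, 1.
For λ=4: eigenvector (1,5,4).
For λ=-4: eigenvector (0,1,0).
For λ=1: eigenvector (0,0,1).
General solution: c_1e^(4t)(1,5,4) + c_2e^(-4t)(0,1,0) + c_3e^(t)(0,0,1).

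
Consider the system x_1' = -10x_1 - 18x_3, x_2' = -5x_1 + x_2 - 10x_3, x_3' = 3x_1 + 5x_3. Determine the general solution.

x_1(t) = 3C_1e^(-4t) - 2C_3e^(-t), x_2(t) = C_1e^(-4t) + C_2e^(t), x_3(t) = -C_1e^(-4t) + C_3e^(-t)

Coefficient matrix A = [[-10, 0, -18], [-5, 1, -10], [3, 0, 5]].
det(A - λI) = 0 gives eigenvalues λ = -4, 1, -1.
For λ=-4: eigenvector (3,1,-1).
For λ=1: eigenvector (0,1,0).
For λ=-1: eigenvector (-2,0,1).
General solution: C_1e^(-4t)(3,1,-1) + C_2e^(t)(0,1,0) + C_3e^(-t)(-2,0,1).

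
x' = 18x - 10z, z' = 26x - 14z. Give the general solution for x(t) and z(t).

Coefficient matrix A = [[18, -10], [26, -14]].
Characteristic polynomial det(A - λI) = λ^2 - 4λ + 8 = 0.
Eigenvalues λ = 2 ± 2i (complex conjugate pair).
For λ=2+2i: an eigenvector is (2,3) - i(1,2) = (2 - i, 3 - 2i).
A real fundamental pair from Re and Im of e^((2+2i)t)v: X_1 = e^(2t)(cos(2t)·(2,3) + sin(2t)·(1,2)), X_2 = e^(2t)(sin(2t)·(2,3) - cos(2t)·(1,2)).
General solution: c_1X_1 + c_2X_2.

x(t) = c_1e^(2t)sin(2t) + 2c_1e^(2t)cos(2t) + 2c_2e^(2t)sin(2t) - c_2e^(2t)cos(2t), z(t) = 2c_1e^(2t)sin(2t) + 3c_1e^(2t)cos(2t) + 3c_2e^(2t)sin(2t) - 2c_2e^(2t)cos(2t)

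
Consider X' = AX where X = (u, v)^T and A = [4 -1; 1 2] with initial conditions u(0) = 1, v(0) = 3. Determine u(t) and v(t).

u(t) = -2te^(3t) + e^(3t), v(t) = -2te^(3t) + 3e^(3t)

Coefficient matrix A = [[4, -1], [1, 2]].
Characteristic polynomial det(A - λI) = λ^2 - 6λ + 9 = 0.
Single eigenvalue λ = 3 with algebraic multiplicity 2.
Eigenvector v = (-1,-1); generalized eigenvector w with (A-λI)w=v is (-3,-2).
General solution: e^(3t)[K_1·v + K_2·(t·v + w)].
Applying u(0)=1, v(0)=3 gives K_1=-7, K_2=2.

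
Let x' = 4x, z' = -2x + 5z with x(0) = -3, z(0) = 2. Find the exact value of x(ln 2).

-48

A = [[4,0],[-2,5]]; eigenvalues λ = 4, 5.
Eigenvectors: (-1,-2) for λ=4, (0,-1) for λ=5.
From the initial condition, c_1 = 3, c_2 = -8.
x(ln 2) = (3)(2^4)(-1) + (-8)(2^5)(0) = -48.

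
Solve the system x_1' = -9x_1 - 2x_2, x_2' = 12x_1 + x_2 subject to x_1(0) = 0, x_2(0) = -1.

x_1(t) = e^(-3t) - e^(-5t), x_2(t) = -3e^(-3t) + 2e^(-5t)

Coefficient matrix A = [[-9, -2], [12, 1]].
Characteristic polynomial det(A - λI) = λ^2 + 8λ + 15 = 0.
Eigenvalues λ = -5, -3.
For λ=-5: (A-λI) row 1 is [-4, -2], so an eigenvector is (-1, 2).
For λ=-3: (A-λI) row 1 is [-6, -2], so an eigenvector is (-1, 3).
General solution: c_1e^(-5t)(-1,2) + c_2e^(-3t)(-1,3).
Applying x_1(0)=0, x_2(0)=-1 gives c_1=1, c_2=-1.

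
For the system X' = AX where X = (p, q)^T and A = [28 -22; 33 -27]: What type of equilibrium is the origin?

saddle

A = [[28,-22],[33,-27]]; det(A-λI) = λ^2 - λ - 30.
λ = -5, 6: opposite signs.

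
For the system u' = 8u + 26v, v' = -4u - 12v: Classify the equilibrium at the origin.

stable spiral

A = [[8,26],[-4,-12]]; det(A-λI) = λ^2 + 4λ + 8.
λ = -2 ± 2i: negative real part.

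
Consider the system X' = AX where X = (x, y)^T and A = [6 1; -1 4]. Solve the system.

Coefficient matrix A = [[6, 1], [-1, 4]].
Characteristic polynomial det(A - λI) = λ^2 - 10λ + 25 = 0.
Single eigenvalue λ = 5 with algebraic multiplicity 2.
Eigenvector v = (1,-1); generalized eigenvector w with (A-λI)w=v is (3,-2).
General solution: e^(5t)[c_1·v + c_2·(t·v + w)].

x(t) = c_1e^(5t) + c_2te^(5t) + 3c_2e^(5t), y(t) = -c_1e^(5t) - c_2te^(5t) - 2c_2e^(5t)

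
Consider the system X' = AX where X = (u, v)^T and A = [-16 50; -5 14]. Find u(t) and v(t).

Coefficient matrix A = [[-16, 50], [-5, 14]].
Characteristic polynomial det(A - λI) = λ^2 + 2λ + 26 = 0.
Eigenvalues λ = -1 ± 5i (complex conjugate pair).
For λ=-1+5i: an eigenvector is (-1,0) - i(3,1) = (-1 - 3i, 0 - i).
A real fundamental pair from Re and Im of e^((-1+5i)t)v: X_1 = e^(-t)(cos(5t)·(-1,0) + sin(5t)·(3,1)), X_2 = e^(-t)(sin(5t)·(-1,0) - cos(5t)·(3,1)).
General solution: c_1X_1 + c_2X_2.

u(t) = 3c_1e^(-t)sin(5t) - c_1e^(-t)cos(5t) - c_2e^(-t)sin(5t) - 3c_2e^(-t)cos(5t), v(t) = c_1e^(-t)sin(5t) - c_2e^(-t)cos(5t)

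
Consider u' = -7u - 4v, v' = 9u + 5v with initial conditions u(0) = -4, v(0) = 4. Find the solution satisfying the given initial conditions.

u(t) = 8te^(-t) - 4e^(-t), v(t) = -12te^(-t) + 4e^(-t)

Coefficient matrix A = [[-7, -4], [9, 5]].
Characteristic polynomial det(A - λI) = λ^2 + 2λ + 1 = 0.
Single eigenvalue λ = -1 with algebraic multiplicity 2.
Eigenvector v = (-2,3); generalized eigenvector w with (A-λI)w=v is (1,-1).
General solution: e^(-t)[c_1·v + c_2·(t·v + w)].
Applying u(0)=-4, v(0)=4 gives c_1=0, c_2=-4.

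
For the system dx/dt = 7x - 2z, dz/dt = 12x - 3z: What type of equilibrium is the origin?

A = [[7,-2],[12,-3]]; det(A-λI) = λ^2 - 4λ + 3.
λ = 3, 1: both positive.

unstable node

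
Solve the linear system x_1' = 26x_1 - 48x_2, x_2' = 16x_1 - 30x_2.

x_1(t) = -2K_1e^(2t) + 3K_2e^(-6t), x_2(t) = -K_1e^(2t) + 2K_2e^(-6t)

Coefficient matrix A = [[26, -48], [16, -30]].
Characteristic polynomial det(A - λI) = λ^2 + 4λ - 12 = 0.
Eigenvalues λ = 2, -6.
For λ=2: (A-λI) row 1 is [24, -48], so an eigenvector is (-2, -1).
For λ=-6: (A-λI) row 1 is [32, -48], so an eigenvector is (3, 2).
General solution: K_1e^(2t)(-2,-1) + K_2e^(-6t)(3,2).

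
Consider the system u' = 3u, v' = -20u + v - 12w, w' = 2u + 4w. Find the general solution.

Coefficient matrix A = [[3, 0, 0], [-20, 1, -12], [2, 0, 4]].
det(A - λI) = 0 gives eigenvalues λ = 3, 4, 1.
For λ=3: eigenvector (1,2,-2).
For λ=4: eigenvector (0,-4,1).
For λ=1: eigenvector (0,1,0).
General solution: K_1e^(3t)(1,2,-2) + K_2e^(4t)(0,-4,1) + K_3e^(t)(0,1,0).

u(t) = K_1e^(3t), v(t) = 2K_1e^(3t) - 4K_2e^(4t) + K_3e^(t), w(t) = -2K_1e^(3t) + K_2e^(4t)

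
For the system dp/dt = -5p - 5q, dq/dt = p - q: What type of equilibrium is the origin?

A = [[-5,-5],[1,-1]]; det(A-λI) = λ^2 + 6λ + 10.
λ = -3 ± i: negative real part.

stable spiral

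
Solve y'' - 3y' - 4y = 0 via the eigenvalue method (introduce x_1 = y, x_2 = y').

Let x_1 = y, x_2 = y'. Then x_1' = x_2 and x_2' = 4x_1 + 3x_2.
A = [[0,1],[4,3]]; det(A-λI) = λ^2 - 3λ - 4.
Eigenvalues λ = -1, 4 with eigenvectors (1,-1), (1,4).

y(t) = c_1e^(-t) + c_2e^(4t)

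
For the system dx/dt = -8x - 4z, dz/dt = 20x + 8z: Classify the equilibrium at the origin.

center

A = [[-8,-4],[20,8]]; det(A-λI) = λ^2 + 16.
λ = 0 ± 4i: zero real part.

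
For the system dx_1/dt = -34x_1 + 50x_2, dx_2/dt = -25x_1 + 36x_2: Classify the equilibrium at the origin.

A = [[-34,50],[-25,36]]; det(A-λI) = λ^2 - 2λ + 26.
λ = 1 ± 5i: positive real part.

unstable spiral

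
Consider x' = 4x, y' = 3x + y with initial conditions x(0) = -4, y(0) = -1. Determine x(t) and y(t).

Coefficient matrix A = [[4, 0], [3, 1]].
Characteristic polynomial det(A - λI) = λ^2 - 5λ + 4 = 0.
Eigenvalues λ = 4, 1.
For λ=4: (A-λI) row 2 is [3, -3], so an eigenvector is (1, 1).
For λ=1: (A-λI) row 1 is [3, 0], so an eigenvector is (0, -1).
General solution: K_1e^(4t)(1,1) + K_2e^(t)(0,-1).
Applying x(0)=-4, y(0)=-1 gives K_1=-4, K_2=-3.

x(t) = -4e^(4t), y(t) = -4e^(4t) + 3e^(t)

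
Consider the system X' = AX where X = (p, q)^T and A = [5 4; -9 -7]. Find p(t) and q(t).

p(t) = 2K_1e^(-t) + 2K_2te^(-t) - K_2e^(-t), q(t) = -3K_1e^(-t) - 3K_2te^(-t) + 2K_2e^(-t)

Coefficient matrix A = [[5, 4], [-9, -7]].
Characteristic polynomial det(A - λI) = λ^2 + 2λ + 1 = 0.
Single eigenvalue λ = -1 with algebraic multiplicity 2.
Eigenvector v = (2,-3); generalized eigenvector w with (A-λI)w=v is (-1,2).
General solution: e^(-t)[K_1·v + K_2·(t·v + w)].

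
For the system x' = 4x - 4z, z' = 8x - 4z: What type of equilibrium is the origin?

center

A = [[4,-4],[8,-4]]; det(A-λI) = λ^2 + 16.
λ = 0 ± 4i: zero real part.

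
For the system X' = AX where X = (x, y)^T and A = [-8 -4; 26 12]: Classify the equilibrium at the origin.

unstable spiral

A = [[-8,-4],[26,12]]; det(A-λI) = λ^2 - 4λ + 8.
λ = 2 ± 2i: positive real part.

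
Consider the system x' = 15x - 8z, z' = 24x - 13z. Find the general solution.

Coefficient matrix A = [[15, -8], [24, -13]].
Characteristic polynomial det(A - λI) = λ^2 - 2λ - 3 = 0.
Eigenvalues λ = -1, 3.
For λ=-1: (A-λI) row 1 is [16, -8], so an eigenvector is (-1, -2).
For λ=3: (A-λI) row 1 is [12, -8], so an eigenvector is (2, 3).
General solution: C_1e^(-t)(-1,-2) + C_2e^(3t)(2,3).

x(t) = -C_1e^(-t) + 2C_2e^(3t), z(t) = -2C_1e^(-t) + 3C_2e^(3t)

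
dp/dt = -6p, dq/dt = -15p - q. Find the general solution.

p(t) = c_2e^(-6t), q(t) = -c_1e^(-t) + 3c_2e^(-6t)

Coefficient matrix A = [[-6, 0], [-15, -1]].
Characteristic polynomial det(A - λI) = λ^2 + 7λ + 6 = 0.
Eigenvalues λ = -1, -6.
For λ=-1: (A-λI) row 1 is [-5, 0], so an eigenvector is (0, -1).
For λ=-6: (A-λI) row 2 is [-15, 5], so an eigenvector is (1, 3).
General solution: c_1e^(-t)(0,-1) + c_2e^(-6t)(1,3).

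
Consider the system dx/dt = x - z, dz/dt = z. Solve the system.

Coefficient matrix A = [[1, -1], [0, 1]].
Characteristic polynomial det(A - λI) = λ^2 - 2λ + 1 = 0.
Single eigenvalue λ = 1 with algebraic multiplicity 2.
Eigenvector v = (-1,0); generalized eigenvector w with (A-λI)w=v is (2,1).
General solution: e^(t)[C_1·v + C_2·(t·v + w)].

x(t) = -C_1e^(t) - C_2te^(t) + 2C_2e^(t), z(t) = C_2e^(t)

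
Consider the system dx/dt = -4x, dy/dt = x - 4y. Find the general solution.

x(t) = -C_2e^(-4t), y(t) = -C_1e^(-4t) - C_2te^(-4t) - 2C_2e^(-4t)

Coefficient matrix A = [[-4, 0], [1, -4]].
Characteristic polynomial det(A - λI) = λ^2 + 8λ + 16 = 0.
Single eigenvalue λ = -4 with algebraic multiplicity 2.
Eigenvector v = (0,-1); generalized eigenvector w with (A-λI)w=v is (-1,-2).
General solution: e^(-4t)[C_1·v + C_2·(t·v + w)].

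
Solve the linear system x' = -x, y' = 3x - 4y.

x(t) = -K_1e^(-t), y(t) = -K_1e^(-t) + K_2e^(-4t)

Coefficient matrix A = [[-1, 0], [3, -4]].
Characteristic polynomial det(A - λI) = λ^2 + 5λ + 4 = 0.
Eigenvalues λ = -1, -4.
For λ=-1: (A-λI) row 2 is [3, -3], so an eigenvector is (-1, -1).
For λ=-4: (A-λI) row 1 is [3, 0], so an eigenvector is (0, 1).
General solution: K_1e^(-t)(-1,-1) + K_2e^(-4t)(0,1).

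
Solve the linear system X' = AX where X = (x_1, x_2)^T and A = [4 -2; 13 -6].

Coefficient matrix A = [[4, -2], [13, -6]].
Characteristic polynomial det(A - λI) = λ^2 + 2λ + 2 = 0.
Eigenvalues λ = -1 ± i (complex conjugate pair).
For λ=-1+i: an eigenvector is (-1,-2) - i(-1,-3) = (-1 + i, -2 + 3i).
A real fundamental pair from Re and Im of e^((-1+i)t)v: X_1 = e^(-t)(cos(t)·(-1,-2) + sin(t)·(-1,-3)), X_2 = e^(-t)(sin(t)·(-1,-2) - cos(t)·(-1,-3)).
General solution: C_1X_1 + C_2X_2.

x_1(t) = -C_1e^(-t)sin(t) - C_1e^(-t)cos(t) - C_2e^(-t)sin(t) + C_2e^(-t)cos(t), x_2(t) = -3C_1e^(-t)sin(t) - 2C_1e^(-t)cos(t) - 2C_2e^(-t)sin(t) + 3C_2e^(-t)cos(t)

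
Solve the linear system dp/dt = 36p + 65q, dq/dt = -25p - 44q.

Coefficient matrix A = [[36, 65], [-25, -44]].
Characteristic polynomial det(A - λI) = λ^2 + 8λ + 41 = 0.
Eigenvalues λ = -4 ± 5i (complex conjugate pair).
For λ=-4+5i: an eigenvector is (3,-2) - i(-2,1) = (3 + 2i, -2 - i).
A real fundamental pair from Re and Im of e^((-4+5i)t)v: X_1 = e^(-4t)(cos(5t)·(3,-2) + sin(5t)·(-2,1)), X_2 = e^(-4t)(sin(5t)·(3,-2) - cos(5t)·(-2,1)).
General solution: C_1X_1 + C_2X_2.

p(t) = -2C_1e^(-4t)sin(5t) + 3C_1e^(-4t)cos(5t) + 3C_2e^(-4t)sin(5t) + 2C_2e^(-4t)cos(5t), q(t) = C_1e^(-4t)sin(5t) - 2C_1e^(-4t)cos(5t) - 2C_2e^(-4t)sin(5t) - C_2e^(-4t)cos(5t)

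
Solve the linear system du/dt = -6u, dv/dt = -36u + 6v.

u(t) = -K_2e^(-6t), v(t) = -K_1e^(6t) - 3K_2e^(-6t)

Coefficient matrix A = [[-6, 0], [-36, 6]].
Characteristic polynomial det(A - λI) = λ^2 - 36 = 0.
Eigenvalues λ = 6, -6.
For λ=6: (A-λI) row 1 is [-12, 0], so an eigenvector is (0, -1).
For λ=-6: (A-λI) row 2 is [-36, 12], so an eigenvector is (-1, -3).
General solution: K_1e^(6t)(0,-1) + K_2e^(-6t)(-1,-3).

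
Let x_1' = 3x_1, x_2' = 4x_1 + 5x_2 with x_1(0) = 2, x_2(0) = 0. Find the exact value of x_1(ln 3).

54

A = [[3,0],[4,5]]; eigenvalues λ = 5, 3.
Eigenvectors: (0,1) for λ=5, (-1,2) for λ=3.
From the initial condition, c_1 = 4, c_2 = -2.
x_1(ln 3) = (4)(3^5)(0) + (-2)(3^3)(-1) = 54.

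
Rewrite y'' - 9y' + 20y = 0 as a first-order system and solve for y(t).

Let x_1 = y, x_2 = y'. Then x_1' = x_2 and x_2' = -20x_1 + 9x_2.
A = [[0,1],[-20,9]]; det(A-λI) = λ^2 - 9λ + 20.
Eigenvalues λ = 4, 5 with eigenvectors (1,4), (1,5).

y(t) = c_1e^(4t) + c_2e^(5t)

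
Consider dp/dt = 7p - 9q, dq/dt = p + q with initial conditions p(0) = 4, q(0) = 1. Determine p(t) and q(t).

Coefficient matrix A = [[7, -9], [1, 1]].
Characteristic polynomial det(A - λI) = λ^2 - 8λ + 16 = 0.
Single eigenvalue λ = 4 with algebraic multiplicity 2.
Eigenvector v = (3,1); generalized eigenvector w with (A-λI)w=v is (-2,-1).
General solution: e^(4t)[C_1·v + C_2·(t·v + w)].
Applying p(0)=4, q(0)=1 gives C_1=2, C_2=1.

p(t) = 3te^(4t) + 4e^(4t), q(t) = te^(4t) + e^(4t)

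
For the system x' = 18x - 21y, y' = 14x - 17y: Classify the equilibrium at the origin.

A = [[18,-21],[14,-17]]; det(A-λI) = λ^2 - λ - 12.
λ = 4, -3: opposite signs.

saddle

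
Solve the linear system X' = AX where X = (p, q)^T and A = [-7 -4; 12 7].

p(t) = -2c_1e^(-t) - c_2e^(t), q(t) = 3c_1e^(-t) + 2c_2e^(t)

Coefficient matrix A = [[-7, -4], [12, 7]].
Characteristic polynomial det(A - λI) = λ^2 - 1 = 0.
Eigenvalues λ = -1, 1.
For λ=-1: (A-λI) row 1 is [-6, -4], so an eigenvector is (-2, 3).
For λ=1: (A-λI) row 1 is [-8, -4], so an eigenvector is (-1, 2).
General solution: c_1e^(-t)(-2,3) + c_2e^(t)(-1,2).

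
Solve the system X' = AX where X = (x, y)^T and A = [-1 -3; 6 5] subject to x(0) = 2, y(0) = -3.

x(t) = e^(2t)sin(3t) + 2e^(2t)cos(3t), y(t) = e^(2t)sin(3t) - 3e^(2t)cos(3t)

Coefficient matrix A = [[-1, -3], [6, 5]].
Characteristic polynomial det(A - λI) = λ^2 - 4λ + 13 = 0.
Eigenvalues λ = 2 ± 3i (complex conjugate pair).
For λ=2+3i: an eigenvector is (-1,1) - i(0,-1) = (-1, 1 + i).
A real fundamental pair from Re and Im of e^((2+3i)t)v: X_1 = e^(2t)(cos(3t)·(-1,1) + sin(3t)·(0,-1)), X_2 = e^(2t)(sin(3t)·(-1,1) - cos(3t)·(0,-1)).
General solution: c_1X_1 + c_2X_2.
Applying x(0)=2, y(0)=-3 gives c_1=-2, c_2=-1.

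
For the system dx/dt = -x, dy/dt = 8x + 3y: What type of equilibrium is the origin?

A = [[-1,0],[8,3]]; det(A-λI) = λ^2 - 2λ - 3.
λ = -1, 3: opposite signs.

saddle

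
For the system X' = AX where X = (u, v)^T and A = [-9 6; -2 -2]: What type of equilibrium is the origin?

A = [[-9,6],[-2,-2]]; det(A-λI) = λ^2 + 11λ + 30.
λ = -5, -6: both negative.

stable node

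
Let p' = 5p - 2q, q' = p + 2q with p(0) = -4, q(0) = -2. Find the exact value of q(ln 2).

-32

A = [[5,-2],[1,2]]; eigenvalues λ = 3, 4.
Eigenvectors: (-1,-1) for λ=3, (2,1) for λ=4.
From the initial condition, c_1 = 0, c_2 = -2.
q(ln 2) = (0)(2^3)(-1) + (-2)(2^4)(1) = -32.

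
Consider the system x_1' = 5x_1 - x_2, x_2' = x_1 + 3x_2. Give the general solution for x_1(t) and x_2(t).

x_1(t) = -C_1e^(4t) - C_2te^(4t), x_2(t) = -C_1e^(4t) - C_2te^(4t) + C_2e^(4t)

Coefficient matrix A = [[5, -1], [1, 3]].
Characteristic polynomial det(A - λI) = λ^2 - 8λ + 16 = 0.
Single eigenvalue λ = 4 with algebraic multiplicity 2.
Eigenvector v = (-1,-1); generalized eigenvector w with (A-λI)w=v is (0,1).
General solution: e^(4t)[C_1·v + C_2·(t·v + w)].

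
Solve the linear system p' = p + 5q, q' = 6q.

p(t) = -C_1e^(6t) + C_2e^(t), q(t) = -C_1e^(6t)

Coefficient matrix A = [[1, 5], [0, 6]].
Characteristic polynomial det(A - λI) = λ^2 - 7λ + 6 = 0.
Eigenvalues λ = 6, 1.
For λ=6: (A-λI) row 1 is [-5, 5], so an eigenvector is (-1, -1).
For λ=1: (A-λI) row 1 is [0, 5], so an eigenvector is (1, 0).
General solution: C_1e^(6t)(-1,-1) + C_2e^(t)(1,0).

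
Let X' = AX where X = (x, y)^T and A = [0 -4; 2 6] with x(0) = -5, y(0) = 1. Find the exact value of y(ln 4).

-704

A = [[0,-4],[2,6]]; eigenvalues λ = 4, 2.
Eigenvectors: (1,-1) for λ=4, (-2,1) for λ=2.
From the initial condition, c_1 = 3, c_2 = 4.
y(ln 4) = (3)(4^4)(-1) + (4)(4^2)(1) = -704.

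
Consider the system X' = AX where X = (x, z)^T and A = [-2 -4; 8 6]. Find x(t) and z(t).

Coefficient matrix A = [[-2, -4], [8, 6]].
Characteristic polynomial det(A - λI) = λ^2 - 4λ + 20 = 0.
Eigenvalues λ = 2 ± 4i (complex conjugate pair).
For λ=2+4i: an eigenvector is (-1,1) - i(0,-1) = (-1, 1 + i).
A real fundamental pair from Re and Im of e^((2+4i)t)v: X_1 = e^(2t)(cos(4t)·(-1,1) + sin(4t)·(0,-1)), X_2 = e^(2t)(sin(4t)·(-1,1) - cos(4t)·(0,-1)).
General solution: K_1X_1 + K_2X_2.

x(t) = -K_1e^(2t)cos(4t) - K_2e^(2t)sin(4t), z(t) = -K_1e^(2t)sin(4t) + K_1e^(2t)cos(4t) + K_2e^(2t)sin(4t) + K_2e^(2t)cos(4t)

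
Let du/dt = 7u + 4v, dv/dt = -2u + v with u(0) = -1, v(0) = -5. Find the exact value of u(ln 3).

-2619

A = [[7,4],[-2,1]]; eigenvalues λ = 5, 3.
Eigenvectors: (2,-1) for λ=5, (1,-1) for λ=3.
From the initial condition, c_1 = -6, c_2 = 11.
u(ln 3) = (-6)(3^5)(2) + (11)(3^3)(1) = -2619.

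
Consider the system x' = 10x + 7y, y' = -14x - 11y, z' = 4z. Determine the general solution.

x(t) = K_2e^(3t) + K_3e^(-4t), y(t) = -K_2e^(3t) - 2K_3e^(-4t), z(t) = K_1e^(4t)

Coefficient matrix A = [[10, 7, 0], [-14, -11, 0], [0, 0, 4]].
det(A - λI) = 0 gives eigenvalues λ = 4, 3, -4.
For λ=4: eigenvector (0,0,1).
For λ=3: eigenvector (1,-1,0).
For λ=-4: eigenvector (1,-2,0).
General solution: K_1e^(4t)(0,0,1) + K_2e^(3t)(1,-1,0) + K_3e^(-4t)(1,-2,0).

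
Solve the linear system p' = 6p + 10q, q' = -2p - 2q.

Coefficient matrix A = [[6, 10], [-2, -2]].
Characteristic polynomial det(A - λI) = λ^2 - 4λ + 8 = 0.
Eigenvalues λ = 2 ± 2i (complex conjugate pair).
For λ=2+2i: an eigenvector is (2,-1) - i(-1,0) = (2 + i, -1).
A real fundamental pair from Re and Im of e^((2+2i)t)v: X_1 = e^(2t)(cos(2t)·(2,-1) + sin(2t)·(-1,0)), X_2 = e^(2t)(sin(2t)·(2,-1) - cos(2t)·(-1,0)).
General solution: C_1X_1 + C_2X_2.

p(t) = -C_1e^(2t)sin(2t) + 2C_1e^(2t)cos(2t) + 2C_2e^(2t)sin(2t) + C_2e^(2t)cos(2t), q(t) = -C_1e^(2t)cos(2t) - C_2e^(2t)sin(2t)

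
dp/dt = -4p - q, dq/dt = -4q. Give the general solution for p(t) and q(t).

p(t) = K_1e^(-4t) + K_2te^(-4t) - K_2e^(-4t), q(t) = -K_2e^(-4t)

Coefficient matrix A = [[-4, -1], [0, -4]].
Characteristic polynomial det(A - λI) = λ^2 + 8λ + 16 = 0.
Single eigenvalue λ = -4 with algebraic multiplicity 2.
Eigenvector v = (1,0); generalized eigenvector w with (A-λI)w=v is (-1,-1).
General solution: e^(-4t)[K_1·v + K_2·(t·v + w)].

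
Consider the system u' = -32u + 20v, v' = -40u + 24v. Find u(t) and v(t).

u(t) = 2c_1e^(-4t)sin(4t) - c_1e^(-4t)cos(4t) - c_2e^(-4t)sin(4t) - 2c_2e^(-4t)cos(4t), v(t) = 3c_1e^(-4t)sin(4t) - c_1e^(-4t)cos(4t) - c_2e^(-4t)sin(4t) - 3c_2e^(-4t)cos(4t)

Coefficient matrix A = [[-32, 20], [-40, 24]].
Characteristic polynomial det(A - λI) = λ^2 + 8λ + 32 = 0.
Eigenvalues λ = -4 ± 4i (complex conjugate pair).
For λ=-4+4i: an eigenvector is (-1,-1) - i(2,3) = (-1 - 2i, -1 - 3i).
A real fundamental pair from Re and Im of e^((-4+4i)t)v: X_1 = e^(-4t)(cos(4t)·(-1,-1) + sin(4t)·(2,3)), X_2 = e^(-4t)(sin(4t)·(-1,-1) - cos(4t)·(2,3)).
General solution: c_1X_1 + c_2X_2.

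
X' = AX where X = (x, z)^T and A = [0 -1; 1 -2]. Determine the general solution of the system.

x(t) = C_1e^(-t) + C_2te^(-t) + 3C_2e^(-t), z(t) = C_1e^(-t) + C_2te^(-t) + 2C_2e^(-t)

Coefficient matrix A = [[0, -1], [1, -2]].
Characteristic polynomial det(A - λI) = λ^2 + 2λ + 1 = 0.
Single eigenvalue λ = -1 with algebraic multiplicity 2.
Eigenvector v = (1,1); generalized eigenvector w with (A-λI)w=v is (3,2).
General solution: e^(-t)[C_1·v + C_2·(t·v + w)].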